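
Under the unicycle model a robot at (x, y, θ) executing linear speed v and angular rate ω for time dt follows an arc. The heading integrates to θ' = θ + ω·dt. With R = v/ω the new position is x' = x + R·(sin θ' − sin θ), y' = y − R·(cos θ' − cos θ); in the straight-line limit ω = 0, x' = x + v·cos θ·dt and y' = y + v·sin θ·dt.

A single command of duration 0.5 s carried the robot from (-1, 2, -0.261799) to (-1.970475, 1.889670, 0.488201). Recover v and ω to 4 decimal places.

v = -2.0000, ω = 1.5000

Δθ = 0.488201 − -0.261799 = 0.750000
ω = Δθ/dt = 0.750000/0.5 = 1.5000
R = Δx/(sin θ' − sin θ) = -1.3333
v = R·ω = -1.3333·1.5000 = -2.0000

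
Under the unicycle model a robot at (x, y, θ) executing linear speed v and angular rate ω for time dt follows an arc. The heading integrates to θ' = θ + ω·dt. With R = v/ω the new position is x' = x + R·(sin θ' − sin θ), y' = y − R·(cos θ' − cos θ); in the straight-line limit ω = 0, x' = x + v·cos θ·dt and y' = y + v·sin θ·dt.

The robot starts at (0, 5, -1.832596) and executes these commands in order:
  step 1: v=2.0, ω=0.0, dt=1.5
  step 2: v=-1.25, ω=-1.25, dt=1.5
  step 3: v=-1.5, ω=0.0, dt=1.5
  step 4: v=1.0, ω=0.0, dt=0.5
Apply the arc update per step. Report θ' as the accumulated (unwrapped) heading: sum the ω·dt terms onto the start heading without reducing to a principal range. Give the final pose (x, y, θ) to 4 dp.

step 1: θ'=-1.8326 (straight) → pose (-0.7765, 2.1022, -1.8326)
step 2: θ'=-3.7076 (R=1.0000) → pose (0.7257, 2.6875, -3.7076)
step 3: θ'=-3.7076 (straight) → pose (2.6248, 1.4809, -3.7076)
step 4: θ'=-3.7076 (straight) → pose (2.2028, 1.7490, -3.7076)

(2.2028, 1.7490, -3.7076)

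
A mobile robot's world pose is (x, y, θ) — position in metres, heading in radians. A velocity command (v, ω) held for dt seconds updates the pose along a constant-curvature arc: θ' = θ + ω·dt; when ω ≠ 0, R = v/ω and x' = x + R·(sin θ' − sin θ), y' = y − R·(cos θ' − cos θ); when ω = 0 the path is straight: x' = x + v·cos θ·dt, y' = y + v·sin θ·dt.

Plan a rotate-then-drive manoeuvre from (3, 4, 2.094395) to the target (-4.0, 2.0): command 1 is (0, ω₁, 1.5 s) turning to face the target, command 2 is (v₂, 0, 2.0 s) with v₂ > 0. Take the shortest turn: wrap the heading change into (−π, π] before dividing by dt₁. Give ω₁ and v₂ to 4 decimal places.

heading to target = atan2(2−4, -4−3) = -2.8633
Δθ = wrap(-2.8633 − 2.0944) = 1.3255; ω₁ = Δθ/dt₁ = 0.8837
distance = √((-4−3)² + (2−4)²) = 7.2801; v₂ = distance/dt₂ = 3.6401

ω₁ = 0.8837, v₂ = 3.6401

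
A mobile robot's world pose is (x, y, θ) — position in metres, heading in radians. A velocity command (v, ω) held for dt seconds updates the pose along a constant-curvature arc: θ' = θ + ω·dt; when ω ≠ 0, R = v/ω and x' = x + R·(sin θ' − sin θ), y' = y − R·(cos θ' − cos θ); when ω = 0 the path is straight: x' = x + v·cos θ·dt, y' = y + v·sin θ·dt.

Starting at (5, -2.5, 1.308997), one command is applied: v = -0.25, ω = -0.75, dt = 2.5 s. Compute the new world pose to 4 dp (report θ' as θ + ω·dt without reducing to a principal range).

θ' = 1.3090 + -0.75·2.5 = -0.5660
R = v/ω = -0.25/-0.75 = 0.3333
x' = 5 + 0.3333·(sin -0.5660 − sin 1.3090) = 4.4993
y' = -2.5 − 0.3333·(cos -0.5660 − cos 1.3090) = -2.6951

(4.4993, -2.6951, -0.5660)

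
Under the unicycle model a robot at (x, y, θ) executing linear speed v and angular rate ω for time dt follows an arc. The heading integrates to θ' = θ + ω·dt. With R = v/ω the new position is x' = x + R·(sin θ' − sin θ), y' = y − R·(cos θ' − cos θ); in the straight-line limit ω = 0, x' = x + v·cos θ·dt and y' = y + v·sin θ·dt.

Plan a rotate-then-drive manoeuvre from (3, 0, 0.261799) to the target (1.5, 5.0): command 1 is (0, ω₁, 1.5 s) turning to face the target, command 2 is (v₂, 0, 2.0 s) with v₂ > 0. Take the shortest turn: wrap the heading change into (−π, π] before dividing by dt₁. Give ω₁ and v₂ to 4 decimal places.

heading to target = atan2(5−0, 1.5−3) = 1.8623
Δθ = wrap(1.8623 − 0.2618) = 1.6005; ω₁ = Δθ/dt₁ = 1.0670
distance = √((1.5−3)² + (5−0)²) = 5.2202; v₂ = distance/dt₂ = 2.6101

ω₁ = 1.0670, v₂ = 2.6101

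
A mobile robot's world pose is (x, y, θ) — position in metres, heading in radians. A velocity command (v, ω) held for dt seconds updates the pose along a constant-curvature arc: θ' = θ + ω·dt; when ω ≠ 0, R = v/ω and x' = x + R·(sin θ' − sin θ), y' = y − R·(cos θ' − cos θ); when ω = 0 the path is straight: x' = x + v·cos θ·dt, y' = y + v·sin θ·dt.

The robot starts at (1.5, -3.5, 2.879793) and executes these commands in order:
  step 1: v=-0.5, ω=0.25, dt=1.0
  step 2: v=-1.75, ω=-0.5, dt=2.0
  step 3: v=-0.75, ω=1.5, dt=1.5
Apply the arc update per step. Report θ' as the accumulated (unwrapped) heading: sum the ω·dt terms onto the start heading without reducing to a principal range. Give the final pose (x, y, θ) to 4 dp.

(5.8165, -5.1097, 4.3798)

step 1: θ'=3.1298 (R=-2.0000) → pose (1.9940, -3.5680, 3.1298)
step 2: θ'=2.1298 (R=3.5000) → pose (4.9200, -5.2116, 2.1298)
step 3: θ'=4.3798 (R=-0.5000) → pose (5.8165, -5.1097, 4.3798)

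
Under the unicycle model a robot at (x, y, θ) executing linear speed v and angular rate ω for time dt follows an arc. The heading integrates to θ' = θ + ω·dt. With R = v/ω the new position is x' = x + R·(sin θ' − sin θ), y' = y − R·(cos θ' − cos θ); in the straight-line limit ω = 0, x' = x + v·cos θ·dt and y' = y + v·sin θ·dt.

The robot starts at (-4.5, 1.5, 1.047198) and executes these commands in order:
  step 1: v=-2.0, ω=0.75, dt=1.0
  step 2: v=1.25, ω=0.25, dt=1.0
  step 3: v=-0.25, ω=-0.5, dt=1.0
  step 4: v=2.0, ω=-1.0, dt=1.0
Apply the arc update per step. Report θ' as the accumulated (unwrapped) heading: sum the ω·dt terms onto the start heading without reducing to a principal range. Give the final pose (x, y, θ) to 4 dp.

step 1: θ'=1.7972 (R=-2.6667) → pose (-4.7892, -0.4319, 1.7972)
step 2: θ'=2.0472 (R=5.0000) → pose (-5.2184, 0.7386, 2.0472)
step 3: θ'=1.5472 (R=0.5000) → pose (-5.1628, 0.4975, 1.5472)
step 4: θ'=0.5472 (R=-2.0000) → pose (-4.2040, 2.1583, 0.5472)

(-4.2040, 2.1583, 0.5472)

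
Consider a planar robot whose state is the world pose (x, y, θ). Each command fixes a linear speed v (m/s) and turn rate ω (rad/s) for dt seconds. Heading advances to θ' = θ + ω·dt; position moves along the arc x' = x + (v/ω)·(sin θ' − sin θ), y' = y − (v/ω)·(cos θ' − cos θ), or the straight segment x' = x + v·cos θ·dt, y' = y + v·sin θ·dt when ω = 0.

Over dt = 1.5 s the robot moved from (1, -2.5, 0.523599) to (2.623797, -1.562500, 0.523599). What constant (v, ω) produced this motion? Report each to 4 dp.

Δθ = 0.523599 − 0.523599 = 0.000000
ω = Δθ/dt = 0.000000/1.5 = 0.0000
ω = 0 → v = (Δx·cos θ + Δy·sin θ)/dt = 1.2500

v = 1.2500, ω = 0.0000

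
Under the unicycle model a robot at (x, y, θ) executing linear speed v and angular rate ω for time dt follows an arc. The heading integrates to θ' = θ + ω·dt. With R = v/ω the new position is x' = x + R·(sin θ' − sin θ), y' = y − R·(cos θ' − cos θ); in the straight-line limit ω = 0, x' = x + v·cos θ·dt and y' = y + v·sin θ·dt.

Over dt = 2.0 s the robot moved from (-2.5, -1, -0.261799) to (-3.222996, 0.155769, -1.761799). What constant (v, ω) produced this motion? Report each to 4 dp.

v = -0.7500, ω = -0.7500

Δθ = -1.761799 − -0.261799 = -1.500000
ω = Δθ/dt = -1.500000/2.0 = -0.7500
R = −Δy/(cos θ' − cos θ) = 1.0000
v = R·ω = 1.0000·-0.7500 = -0.7500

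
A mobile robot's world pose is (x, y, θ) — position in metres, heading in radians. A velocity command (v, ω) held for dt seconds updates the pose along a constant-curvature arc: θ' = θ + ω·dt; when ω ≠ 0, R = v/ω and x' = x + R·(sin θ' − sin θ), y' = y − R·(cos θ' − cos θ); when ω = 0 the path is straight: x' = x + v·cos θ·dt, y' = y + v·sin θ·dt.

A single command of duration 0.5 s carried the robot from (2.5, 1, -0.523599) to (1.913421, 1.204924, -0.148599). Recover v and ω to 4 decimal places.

v = -1.2500, ω = 0.7500

Δθ = -0.148599 − -0.523599 = 0.375000
ω = Δθ/dt = 0.375000/0.5 = 0.7500
R = Δx/(sin θ' − sin θ) = -1.6667
v = R·ω = -1.6667·0.7500 = -1.2500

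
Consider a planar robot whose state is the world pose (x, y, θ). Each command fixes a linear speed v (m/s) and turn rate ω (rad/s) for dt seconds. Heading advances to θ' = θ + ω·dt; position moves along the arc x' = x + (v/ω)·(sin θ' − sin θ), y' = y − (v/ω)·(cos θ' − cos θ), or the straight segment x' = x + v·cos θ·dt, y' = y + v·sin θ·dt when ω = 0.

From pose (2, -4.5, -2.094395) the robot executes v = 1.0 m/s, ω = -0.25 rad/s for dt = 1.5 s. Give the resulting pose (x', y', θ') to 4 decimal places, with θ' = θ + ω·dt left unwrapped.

θ' = -2.0944 + -0.25·1.5 = -2.4694
R = v/ω = 1.0/-0.25 = -4.0000
x' = 2 + -4.0000·(sin -2.4694 − sin -2.0944) = 1.0267
y' = -4.5 − -4.0000·(cos -2.4694 − cos -2.0944) = -5.6298

(1.0267, -5.6298, -2.4694)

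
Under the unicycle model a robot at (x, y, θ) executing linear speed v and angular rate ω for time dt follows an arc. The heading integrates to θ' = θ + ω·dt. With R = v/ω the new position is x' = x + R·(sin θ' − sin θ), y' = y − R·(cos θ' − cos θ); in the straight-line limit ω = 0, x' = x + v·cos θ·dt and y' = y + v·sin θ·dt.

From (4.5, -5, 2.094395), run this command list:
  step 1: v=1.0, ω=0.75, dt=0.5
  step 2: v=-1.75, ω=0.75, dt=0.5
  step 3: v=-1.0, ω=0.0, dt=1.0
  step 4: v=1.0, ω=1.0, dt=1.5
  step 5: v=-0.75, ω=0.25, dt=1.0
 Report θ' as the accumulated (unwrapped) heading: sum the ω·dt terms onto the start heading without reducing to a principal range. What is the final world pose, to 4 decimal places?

(4.8555, -5.1919, 4.5944)

step 1: θ'=2.4694 (R=1.3333) → pose (4.1756, -4.6234, 2.4694)
step 2: θ'=2.8444 (R=-2.3333) → pose (4.9453, -5.0287, 2.8444)
step 3: θ'=2.8444 (straight) → pose (5.9014, -5.3215, 2.8444)
step 4: θ'=4.3444 (R=1.0000) → pose (4.6755, -5.9180, 4.3444)
step 5: θ'=4.5944 (R=-3.0000) → pose (4.8555, -5.1919, 4.5944)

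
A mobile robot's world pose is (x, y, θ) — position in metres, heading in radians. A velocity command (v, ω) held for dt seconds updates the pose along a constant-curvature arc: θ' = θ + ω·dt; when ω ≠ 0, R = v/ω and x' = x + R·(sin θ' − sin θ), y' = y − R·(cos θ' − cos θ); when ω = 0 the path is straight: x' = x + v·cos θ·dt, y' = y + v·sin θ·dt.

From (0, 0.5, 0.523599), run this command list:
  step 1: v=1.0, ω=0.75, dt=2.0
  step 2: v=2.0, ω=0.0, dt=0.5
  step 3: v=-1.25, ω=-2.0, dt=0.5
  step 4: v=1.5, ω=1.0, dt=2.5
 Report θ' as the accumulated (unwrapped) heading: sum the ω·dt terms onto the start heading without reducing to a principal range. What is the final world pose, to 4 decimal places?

(-1.7736, 4.7109, 3.5236)

step 1: θ'=2.0236 (R=1.3333) → pose (0.5323, 2.2380, 2.0236)
step 2: θ'=2.0236 (straight) → pose (0.0948, 3.1372, 2.0236)
step 3: θ'=1.0236 (R=0.6250) → pose (0.0665, 2.5386, 1.0236)
step 4: θ'=3.5236 (R=1.5000) → pose (-1.7736, 4.7109, 3.5236)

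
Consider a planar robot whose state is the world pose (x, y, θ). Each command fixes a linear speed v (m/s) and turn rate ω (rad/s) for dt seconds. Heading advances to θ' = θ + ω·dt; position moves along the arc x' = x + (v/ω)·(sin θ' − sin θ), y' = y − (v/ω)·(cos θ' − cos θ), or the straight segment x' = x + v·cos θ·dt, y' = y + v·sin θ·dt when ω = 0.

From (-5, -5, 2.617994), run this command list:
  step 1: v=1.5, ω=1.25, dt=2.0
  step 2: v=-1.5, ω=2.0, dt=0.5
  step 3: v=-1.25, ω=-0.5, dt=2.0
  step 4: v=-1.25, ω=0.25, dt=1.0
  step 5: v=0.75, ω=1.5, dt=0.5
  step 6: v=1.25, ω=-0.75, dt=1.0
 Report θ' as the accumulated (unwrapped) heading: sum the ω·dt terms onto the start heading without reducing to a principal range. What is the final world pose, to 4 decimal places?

step 1: θ'=5.1180 (R=1.2000) → pose (-6.7026, -6.5127, 5.1180)
step 2: θ'=6.1180 (R=-0.7500) → pose (-7.2685, -6.0689, 6.1180)
step 3: θ'=5.1180 (R=2.5000) → pose (-9.1545, -4.5893, 5.1180)
step 4: θ'=5.3680 (R=-5.0000) → pose (-9.7854, -3.5140, 5.3680)
step 5: θ'=6.1180 (R=0.5000) → pose (-9.4713, -3.7024, 6.1180)
step 6: θ'=5.3680 (R=-1.6667) → pose (-8.4243, -4.3303, 5.3680)

(-8.4243, -4.3303, 5.3680)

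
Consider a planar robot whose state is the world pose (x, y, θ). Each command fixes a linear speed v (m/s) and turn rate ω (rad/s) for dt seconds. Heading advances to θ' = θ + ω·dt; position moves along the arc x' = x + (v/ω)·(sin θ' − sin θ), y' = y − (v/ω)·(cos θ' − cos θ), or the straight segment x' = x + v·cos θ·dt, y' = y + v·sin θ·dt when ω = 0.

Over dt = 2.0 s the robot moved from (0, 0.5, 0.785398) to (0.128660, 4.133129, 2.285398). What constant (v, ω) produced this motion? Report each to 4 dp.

Δθ = 2.285398 − 0.785398 = 1.500000
ω = Δθ/dt = 1.500000/2.0 = 0.7500
R = −Δy/(cos θ' − cos θ) = 2.6667
v = R·ω = 2.6667·0.7500 = 2.0000

v = 2.0000, ω = 0.7500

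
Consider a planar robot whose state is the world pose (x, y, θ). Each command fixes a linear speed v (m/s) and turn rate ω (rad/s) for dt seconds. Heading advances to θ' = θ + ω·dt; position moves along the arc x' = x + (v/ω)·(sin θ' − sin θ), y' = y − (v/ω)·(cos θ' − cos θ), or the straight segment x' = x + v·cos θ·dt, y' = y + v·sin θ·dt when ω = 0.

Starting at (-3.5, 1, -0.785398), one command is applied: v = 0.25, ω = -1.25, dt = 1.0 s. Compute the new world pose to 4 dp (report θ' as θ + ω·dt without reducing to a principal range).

(-3.4626, 0.7690, -2.0354)

θ' = -0.7854 + -1.25·1.0 = -2.0354
R = v/ω = 0.25/-1.25 = -0.2000
x' = -3.5 + -0.2000·(sin -2.0354 − sin -0.7854) = -3.4626
y' = 1 − -0.2000·(cos -2.0354 − cos -0.7854) = 0.7690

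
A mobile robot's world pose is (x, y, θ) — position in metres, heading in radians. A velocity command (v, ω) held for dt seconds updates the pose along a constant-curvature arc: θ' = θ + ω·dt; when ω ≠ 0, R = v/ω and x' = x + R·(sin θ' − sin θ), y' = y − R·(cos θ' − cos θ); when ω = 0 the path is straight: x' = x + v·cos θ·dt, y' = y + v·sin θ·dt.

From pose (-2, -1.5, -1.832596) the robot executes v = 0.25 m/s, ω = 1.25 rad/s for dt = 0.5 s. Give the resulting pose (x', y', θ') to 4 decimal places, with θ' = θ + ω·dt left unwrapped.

θ' = -1.8326 + 1.25·0.5 = -1.2076
R = v/ω = 0.25/1.25 = 0.2000
x' = -2 + 0.2000·(sin -1.2076 − sin -1.8326) = -1.9938
y' = -1.5 − 0.2000·(cos -1.2076 − cos -1.8326) = -1.6228

(-1.9938, -1.6228, -1.2076)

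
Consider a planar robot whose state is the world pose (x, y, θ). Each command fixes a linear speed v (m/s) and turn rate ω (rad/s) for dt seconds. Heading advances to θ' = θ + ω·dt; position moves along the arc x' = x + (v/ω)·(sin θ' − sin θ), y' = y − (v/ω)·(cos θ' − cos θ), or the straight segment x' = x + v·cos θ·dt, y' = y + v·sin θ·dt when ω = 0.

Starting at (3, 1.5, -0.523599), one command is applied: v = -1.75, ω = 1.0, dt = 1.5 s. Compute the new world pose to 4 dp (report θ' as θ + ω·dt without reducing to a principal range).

θ' = -0.5236 + 1.0·1.5 = 0.9764
R = v/ω = -1.75/1.0 = -1.7500
x' = 3 + -1.7500·(sin 0.9764 − sin -0.5236) = 0.6751
y' = 1.5 − -1.7500·(cos 0.9764 − cos -0.5236) = 0.9645

(0.6751, 0.9645, 0.9764)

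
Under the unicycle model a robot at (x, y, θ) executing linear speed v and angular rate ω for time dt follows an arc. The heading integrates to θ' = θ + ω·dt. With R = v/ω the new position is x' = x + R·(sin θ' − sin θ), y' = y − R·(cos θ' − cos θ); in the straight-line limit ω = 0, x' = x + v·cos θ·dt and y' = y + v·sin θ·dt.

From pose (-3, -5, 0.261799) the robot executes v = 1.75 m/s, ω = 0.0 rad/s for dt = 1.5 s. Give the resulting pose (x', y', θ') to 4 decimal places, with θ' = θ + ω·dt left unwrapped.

θ' = 0.2618 + 0.0·1.5 = 0.2618
ω = 0 → straight: x' = -3 + 1.75·cos(0.2618)·1.5 = -0.4644
y' = -5 + 1.75·sin(0.2618)·1.5 = -4.3206

(-0.4644, -4.3206, 0.2618)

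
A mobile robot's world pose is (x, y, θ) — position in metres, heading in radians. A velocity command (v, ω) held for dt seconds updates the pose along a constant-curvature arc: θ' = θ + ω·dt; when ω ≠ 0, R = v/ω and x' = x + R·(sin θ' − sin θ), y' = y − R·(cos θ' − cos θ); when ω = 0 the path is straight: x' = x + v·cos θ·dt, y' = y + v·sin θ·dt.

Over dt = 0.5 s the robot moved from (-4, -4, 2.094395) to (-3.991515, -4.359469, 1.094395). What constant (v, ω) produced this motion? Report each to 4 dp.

Δθ = 1.094395 − 2.094395 = -1.000000
ω = Δθ/dt = -1.000000/0.5 = -2.0000
R = −Δy/(cos θ' − cos θ) = 0.3750
v = R·ω = 0.3750·-2.0000 = -0.7500

v = -0.7500, ω = -2.0000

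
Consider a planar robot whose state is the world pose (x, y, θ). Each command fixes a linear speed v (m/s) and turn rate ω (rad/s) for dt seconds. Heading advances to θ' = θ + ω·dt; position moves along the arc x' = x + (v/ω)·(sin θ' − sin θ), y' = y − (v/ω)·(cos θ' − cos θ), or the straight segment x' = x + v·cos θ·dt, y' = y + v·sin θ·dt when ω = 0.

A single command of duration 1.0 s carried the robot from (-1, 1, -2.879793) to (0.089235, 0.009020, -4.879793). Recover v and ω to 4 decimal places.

v = -1.7500, ω = -2.0000

Δθ = -4.879793 − -2.879793 = -2.000000
ω = Δθ/dt = -2.000000/1.0 = -2.0000
R = Δx/(sin θ' − sin θ) = 0.8750
v = R·ω = 0.8750·-2.0000 = -1.7500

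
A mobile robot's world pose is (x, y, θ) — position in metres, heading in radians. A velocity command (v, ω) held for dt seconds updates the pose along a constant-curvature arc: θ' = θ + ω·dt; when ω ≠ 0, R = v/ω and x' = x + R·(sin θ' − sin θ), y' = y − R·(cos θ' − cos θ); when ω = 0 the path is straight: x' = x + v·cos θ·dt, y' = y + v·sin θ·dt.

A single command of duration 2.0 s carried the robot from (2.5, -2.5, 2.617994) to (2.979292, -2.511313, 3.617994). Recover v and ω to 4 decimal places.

Δθ = 3.617994 − 2.617994 = 1.000000
ω = Δθ/dt = 1.000000/2.0 = 0.5000
R = Δx/(sin θ' − sin θ) = -0.5000
v = R·ω = -0.5000·0.5000 = -0.2500

v = -0.2500, ω = 0.5000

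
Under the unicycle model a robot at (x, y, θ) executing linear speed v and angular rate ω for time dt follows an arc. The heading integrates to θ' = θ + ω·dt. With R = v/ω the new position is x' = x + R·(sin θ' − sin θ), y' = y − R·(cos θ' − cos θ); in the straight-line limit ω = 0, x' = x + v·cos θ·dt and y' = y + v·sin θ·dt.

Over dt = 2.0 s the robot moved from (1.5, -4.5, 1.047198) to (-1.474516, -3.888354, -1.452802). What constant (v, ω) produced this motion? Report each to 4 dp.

v = -2.0000, ω = -1.2500

Δθ = -1.452802 − 1.047198 = -2.500000
ω = Δθ/dt = -2.500000/2.0 = -1.2500
R = Δx/(sin θ' − sin θ) = 1.6000
v = R·ω = 1.6000·-1.2500 = -2.0000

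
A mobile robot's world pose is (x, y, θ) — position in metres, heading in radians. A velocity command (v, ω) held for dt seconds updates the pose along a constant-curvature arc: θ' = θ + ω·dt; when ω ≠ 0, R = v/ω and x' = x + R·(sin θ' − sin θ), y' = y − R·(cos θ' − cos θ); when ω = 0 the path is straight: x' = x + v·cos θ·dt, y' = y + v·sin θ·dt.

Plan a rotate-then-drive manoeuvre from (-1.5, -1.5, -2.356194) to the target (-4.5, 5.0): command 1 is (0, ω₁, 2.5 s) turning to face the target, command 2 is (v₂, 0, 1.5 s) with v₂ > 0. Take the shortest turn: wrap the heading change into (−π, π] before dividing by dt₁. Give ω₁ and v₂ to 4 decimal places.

heading to target = atan2(5−-1.5, -4.5−-1.5) = 2.0032
Δθ = wrap(2.0032 − -2.3562) = -1.9238; ω₁ = Δθ/dt₁ = -0.7695
distance = √((-4.5−-1.5)² + (5−-1.5)²) = 7.1589; v₂ = distance/dt₂ = 4.7726

ω₁ = -0.7695, v₂ = 4.7726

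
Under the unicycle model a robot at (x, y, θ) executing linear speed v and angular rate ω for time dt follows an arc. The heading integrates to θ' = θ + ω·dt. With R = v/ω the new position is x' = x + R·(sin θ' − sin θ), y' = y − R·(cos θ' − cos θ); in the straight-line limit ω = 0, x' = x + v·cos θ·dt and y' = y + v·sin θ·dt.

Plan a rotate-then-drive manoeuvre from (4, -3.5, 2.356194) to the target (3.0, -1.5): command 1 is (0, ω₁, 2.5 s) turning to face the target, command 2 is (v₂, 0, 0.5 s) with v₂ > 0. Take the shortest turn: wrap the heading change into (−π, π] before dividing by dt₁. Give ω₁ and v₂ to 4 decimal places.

heading to target = atan2(-1.5−-3.5, 3−4) = 2.0344
Δθ = wrap(2.0344 − 2.3562) = -0.3218; ω₁ = Δθ/dt₁ = -0.1287
distance = √((3−4)² + (-1.5−-3.5)²) = 2.2361; v₂ = distance/dt₂ = 4.4721

ω₁ = -0.1287, v₂ = 4.4721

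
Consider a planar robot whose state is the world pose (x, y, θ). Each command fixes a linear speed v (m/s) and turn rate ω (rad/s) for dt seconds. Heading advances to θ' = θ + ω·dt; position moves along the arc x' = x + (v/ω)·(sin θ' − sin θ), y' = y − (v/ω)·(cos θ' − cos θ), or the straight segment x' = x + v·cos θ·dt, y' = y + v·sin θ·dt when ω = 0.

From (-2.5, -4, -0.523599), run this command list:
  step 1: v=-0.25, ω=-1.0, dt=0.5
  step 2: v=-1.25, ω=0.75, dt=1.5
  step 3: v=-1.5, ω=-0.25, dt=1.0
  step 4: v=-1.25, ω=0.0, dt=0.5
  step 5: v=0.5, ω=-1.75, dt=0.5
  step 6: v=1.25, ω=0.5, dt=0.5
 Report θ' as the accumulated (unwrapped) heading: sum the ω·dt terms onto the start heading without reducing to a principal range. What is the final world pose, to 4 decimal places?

step 1: θ'=-1.0236 (R=0.2500) → pose (-2.5885, -3.9136, -1.0236)
step 2: θ'=0.1014 (R=-1.6667) → pose (-4.1805, -3.1226, 0.1014)
step 3: θ'=-0.1486 (R=6.0000) → pose (-5.6762, -3.0873, -0.1486)
step 4: θ'=-0.1486 (straight) → pose (-6.2943, -2.9948, -0.1486)
step 5: θ'=-1.0236 (R=-0.2857) → pose (-6.0926, -3.1287, -1.0236)
step 6: θ'=-0.7736 (R=2.5000) → pose (-5.7044, -3.6165, -0.7736)

(-5.7044, -3.6165, -0.7736)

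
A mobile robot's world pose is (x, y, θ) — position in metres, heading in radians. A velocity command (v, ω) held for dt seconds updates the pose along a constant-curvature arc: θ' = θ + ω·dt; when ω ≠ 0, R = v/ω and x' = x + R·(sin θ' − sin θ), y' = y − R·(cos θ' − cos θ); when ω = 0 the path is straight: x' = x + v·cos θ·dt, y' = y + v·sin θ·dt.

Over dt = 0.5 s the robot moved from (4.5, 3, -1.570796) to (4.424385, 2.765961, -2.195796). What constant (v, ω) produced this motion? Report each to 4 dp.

Δθ = -2.195796 − -1.570796 = -0.625000
ω = Δθ/dt = -0.625000/0.5 = -1.2500
R = −Δy/(cos θ' − cos θ) = -0.4000
v = R·ω = -0.4000·-1.2500 = 0.5000

v = 0.5000, ω = -1.2500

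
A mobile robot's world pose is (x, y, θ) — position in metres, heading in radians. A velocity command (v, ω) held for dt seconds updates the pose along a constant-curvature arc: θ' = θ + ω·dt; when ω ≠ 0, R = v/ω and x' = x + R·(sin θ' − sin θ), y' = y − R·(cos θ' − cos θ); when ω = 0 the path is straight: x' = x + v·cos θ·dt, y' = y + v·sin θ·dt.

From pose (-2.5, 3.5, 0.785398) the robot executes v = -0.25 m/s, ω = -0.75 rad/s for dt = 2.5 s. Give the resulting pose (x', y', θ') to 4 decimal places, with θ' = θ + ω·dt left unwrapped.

θ' = 0.7854 + -0.75·2.5 = -1.0896
R = v/ω = -0.25/-0.75 = 0.3333
x' = -2.5 + 0.3333·(sin -1.0896 − sin 0.7854) = -3.0312
y' = 3.5 − 0.3333·(cos -1.0896 − cos 0.7854) = 3.5814

(-3.0312, 3.5814, -1.0896)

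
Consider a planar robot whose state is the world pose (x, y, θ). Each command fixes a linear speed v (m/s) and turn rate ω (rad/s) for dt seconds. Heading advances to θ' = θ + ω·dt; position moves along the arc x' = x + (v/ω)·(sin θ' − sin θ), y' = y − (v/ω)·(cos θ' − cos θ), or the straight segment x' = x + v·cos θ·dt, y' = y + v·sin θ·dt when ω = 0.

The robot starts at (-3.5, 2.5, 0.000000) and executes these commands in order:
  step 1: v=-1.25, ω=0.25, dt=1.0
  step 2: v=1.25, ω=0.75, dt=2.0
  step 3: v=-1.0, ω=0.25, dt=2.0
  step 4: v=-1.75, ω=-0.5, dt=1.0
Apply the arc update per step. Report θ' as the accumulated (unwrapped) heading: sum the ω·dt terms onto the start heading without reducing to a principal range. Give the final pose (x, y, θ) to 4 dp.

step 1: θ'=0.2500 (R=-5.0000) → pose (-4.7370, 2.3446, 0.2500)
step 2: θ'=1.7500 (R=1.6667) → pose (-3.5094, 4.2565, 1.7500)
step 3: θ'=2.2500 (R=-4.0000) → pose (-2.6857, 2.4568, 2.2500)
step 4: θ'=1.7500 (R=3.5000) → pose (-1.9650, 0.8820, 1.7500)

(-1.9650, 0.8820, 1.7500)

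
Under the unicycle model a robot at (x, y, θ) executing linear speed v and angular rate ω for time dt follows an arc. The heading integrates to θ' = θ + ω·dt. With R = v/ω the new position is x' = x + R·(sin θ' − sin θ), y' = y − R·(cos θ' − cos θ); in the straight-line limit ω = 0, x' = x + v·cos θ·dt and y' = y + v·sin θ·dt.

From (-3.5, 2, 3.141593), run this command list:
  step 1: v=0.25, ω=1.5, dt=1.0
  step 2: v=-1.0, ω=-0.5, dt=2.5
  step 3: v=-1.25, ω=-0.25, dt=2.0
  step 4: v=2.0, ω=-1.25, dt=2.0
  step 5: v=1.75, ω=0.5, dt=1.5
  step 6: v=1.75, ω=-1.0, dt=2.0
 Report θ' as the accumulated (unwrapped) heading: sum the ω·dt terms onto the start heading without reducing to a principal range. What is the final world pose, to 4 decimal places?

(4.8556, 8.8648, -0.8584)

step 1: θ'=4.6416 (R=0.1667) → pose (-3.6662, 1.8451, 4.6416)
step 2: θ'=3.3916 (R=2.0000) → pose (-2.1661, 3.6415, 3.3916)
step 3: θ'=2.8916 (R=5.0000) → pose (0.3080, 3.6415, 2.8916)
step 4: θ'=0.3916 (R=-1.6000) → pose (0.0932, 6.6706, 0.3916)
step 5: θ'=1.1416 (R=3.5000) → pose (1.9399, 8.4492, 1.1416)
step 6: θ'=-0.8584 (R=-1.7500) → pose (4.8556, 8.8648, -0.8584)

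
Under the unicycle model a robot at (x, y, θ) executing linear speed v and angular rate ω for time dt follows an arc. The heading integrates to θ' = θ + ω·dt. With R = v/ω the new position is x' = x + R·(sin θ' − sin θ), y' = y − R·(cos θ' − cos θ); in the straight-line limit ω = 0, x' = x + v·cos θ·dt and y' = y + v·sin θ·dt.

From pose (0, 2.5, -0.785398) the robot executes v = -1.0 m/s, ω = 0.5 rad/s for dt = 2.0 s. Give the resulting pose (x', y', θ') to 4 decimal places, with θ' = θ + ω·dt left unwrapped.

θ' = -0.7854 + 0.5·2.0 = 0.2146
R = v/ω = -1.0/0.5 = -2.0000
x' = 0 + -2.0000·(sin 0.2146 − sin -0.7854) = -1.8401
y' = 2.5 − -2.0000·(cos 0.2146 − cos -0.7854) = 3.0399

(-1.8401, 3.0399, 0.2146)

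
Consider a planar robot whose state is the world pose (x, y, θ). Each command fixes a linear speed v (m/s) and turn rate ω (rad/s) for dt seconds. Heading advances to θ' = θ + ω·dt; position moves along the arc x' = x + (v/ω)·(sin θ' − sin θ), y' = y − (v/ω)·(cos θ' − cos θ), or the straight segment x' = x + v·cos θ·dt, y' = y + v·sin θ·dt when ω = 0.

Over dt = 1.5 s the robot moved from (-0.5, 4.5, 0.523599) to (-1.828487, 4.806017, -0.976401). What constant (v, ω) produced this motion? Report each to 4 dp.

Δθ = -0.976401 − 0.523599 = -1.500000
ω = Δθ/dt = -1.500000/1.5 = -1.0000
R = Δx/(sin θ' − sin θ) = 1.0000
v = R·ω = 1.0000·-1.0000 = -1.0000

v = -1.0000, ω = -1.0000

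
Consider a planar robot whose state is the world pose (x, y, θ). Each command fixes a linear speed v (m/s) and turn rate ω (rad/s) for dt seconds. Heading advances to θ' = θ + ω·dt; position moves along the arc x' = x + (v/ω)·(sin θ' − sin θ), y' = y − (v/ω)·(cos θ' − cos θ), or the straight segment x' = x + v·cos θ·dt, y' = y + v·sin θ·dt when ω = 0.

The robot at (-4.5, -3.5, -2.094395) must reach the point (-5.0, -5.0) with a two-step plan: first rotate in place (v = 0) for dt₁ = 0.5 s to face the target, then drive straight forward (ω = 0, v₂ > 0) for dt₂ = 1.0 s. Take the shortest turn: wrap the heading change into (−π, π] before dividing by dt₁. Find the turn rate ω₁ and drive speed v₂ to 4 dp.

heading to target = atan2(-5−-3.5, -5−-4.5) = -1.8925
Δθ = wrap(-1.8925 − -2.0944) = 0.2018; ω₁ = Δθ/dt₁ = 0.4037
distance = √((-5−-4.5)² + (-5−-3.5)²) = 1.5811; v₂ = distance/dt₂ = 1.5811

ω₁ = 0.4037, v₂ = 1.5811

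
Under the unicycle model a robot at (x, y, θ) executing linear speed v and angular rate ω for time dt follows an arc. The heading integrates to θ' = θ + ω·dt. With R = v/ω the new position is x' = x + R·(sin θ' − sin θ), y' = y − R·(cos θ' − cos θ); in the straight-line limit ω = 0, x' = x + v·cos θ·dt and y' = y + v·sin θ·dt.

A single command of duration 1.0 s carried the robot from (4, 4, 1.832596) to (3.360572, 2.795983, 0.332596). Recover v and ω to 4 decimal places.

Δθ = 0.332596 − 1.832596 = -1.500000
ω = Δθ/dt = -1.500000/1.0 = -1.5000
R = −Δy/(cos θ' − cos θ) = 1.0000
v = R·ω = 1.0000·-1.5000 = -1.5000

v = -1.5000, ω = -1.5000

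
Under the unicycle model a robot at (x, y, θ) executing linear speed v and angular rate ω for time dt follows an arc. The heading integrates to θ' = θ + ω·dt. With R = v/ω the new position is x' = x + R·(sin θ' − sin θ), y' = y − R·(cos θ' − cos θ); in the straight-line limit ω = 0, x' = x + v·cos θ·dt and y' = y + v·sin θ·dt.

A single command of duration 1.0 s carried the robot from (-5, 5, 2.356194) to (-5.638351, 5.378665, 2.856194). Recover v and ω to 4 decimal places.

v = 0.7500, ω = 0.5000

Δθ = 2.856194 − 2.356194 = 0.500000
ω = Δθ/dt = 0.500000/1.0 = 0.5000
R = Δx/(sin θ' − sin θ) = 1.5000
v = R·ω = 1.5000·0.5000 = 0.7500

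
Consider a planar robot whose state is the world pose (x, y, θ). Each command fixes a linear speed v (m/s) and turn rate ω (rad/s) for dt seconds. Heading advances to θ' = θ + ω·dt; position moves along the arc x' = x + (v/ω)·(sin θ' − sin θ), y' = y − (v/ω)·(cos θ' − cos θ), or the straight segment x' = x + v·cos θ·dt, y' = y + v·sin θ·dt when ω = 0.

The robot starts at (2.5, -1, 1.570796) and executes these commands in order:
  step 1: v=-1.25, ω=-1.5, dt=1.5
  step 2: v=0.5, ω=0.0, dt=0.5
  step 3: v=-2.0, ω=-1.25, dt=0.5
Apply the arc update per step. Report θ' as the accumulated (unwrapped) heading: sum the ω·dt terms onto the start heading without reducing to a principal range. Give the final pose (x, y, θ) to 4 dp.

(0.7993, -0.9820, -1.3042)

step 1: θ'=-0.6792 (R=0.8333) → pose (1.1432, -1.6484, -0.6792)
step 2: θ'=-0.6792 (straight) → pose (1.3377, -1.8054, -0.6792)
step 3: θ'=-1.3042 (R=1.6000) → pose (0.7993, -0.9820, -1.3042)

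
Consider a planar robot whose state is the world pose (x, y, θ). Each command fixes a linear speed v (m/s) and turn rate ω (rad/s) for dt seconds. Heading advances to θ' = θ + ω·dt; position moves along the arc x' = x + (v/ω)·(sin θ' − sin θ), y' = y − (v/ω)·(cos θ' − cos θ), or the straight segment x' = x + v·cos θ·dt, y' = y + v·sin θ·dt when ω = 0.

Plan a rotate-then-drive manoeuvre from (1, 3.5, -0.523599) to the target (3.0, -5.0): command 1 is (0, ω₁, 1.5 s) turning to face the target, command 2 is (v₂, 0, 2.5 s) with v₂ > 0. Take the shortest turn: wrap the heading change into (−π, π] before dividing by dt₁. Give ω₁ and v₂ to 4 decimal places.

heading to target = atan2(-5−3.5, 3−1) = -1.3397
Δθ = wrap(-1.3397 − -0.5236) = -0.8161; ω₁ = Δθ/dt₁ = -0.5441
distance = √((3−1)² + (-5−3.5)²) = 8.7321; v₂ = distance/dt₂ = 3.4928

ω₁ = -0.5441, v₂ = 3.4928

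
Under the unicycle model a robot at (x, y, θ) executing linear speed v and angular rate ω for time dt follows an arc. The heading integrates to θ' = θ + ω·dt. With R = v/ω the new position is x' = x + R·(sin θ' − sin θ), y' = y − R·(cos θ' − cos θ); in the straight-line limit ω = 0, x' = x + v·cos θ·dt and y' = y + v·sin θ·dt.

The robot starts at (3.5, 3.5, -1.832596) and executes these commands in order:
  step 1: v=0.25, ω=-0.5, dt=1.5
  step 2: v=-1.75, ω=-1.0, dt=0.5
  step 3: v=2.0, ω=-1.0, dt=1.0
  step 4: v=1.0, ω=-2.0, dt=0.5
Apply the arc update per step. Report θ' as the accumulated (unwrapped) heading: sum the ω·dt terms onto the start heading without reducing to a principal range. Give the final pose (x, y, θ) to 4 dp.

(2.3108, 4.7628, -5.0826)

step 1: θ'=-2.5826 (R=-0.5000) → pose (3.2822, 3.2055, -2.5826)
step 2: θ'=-3.0826 (R=1.7500) → pose (4.1071, 3.4688, -3.0826)
step 3: θ'=-4.0826 (R=-2.0000) → pose (2.3729, 4.2874, -4.0826)
step 4: θ'=-5.0826 (R=-0.5000) → pose (2.3108, 4.7628, -5.0826)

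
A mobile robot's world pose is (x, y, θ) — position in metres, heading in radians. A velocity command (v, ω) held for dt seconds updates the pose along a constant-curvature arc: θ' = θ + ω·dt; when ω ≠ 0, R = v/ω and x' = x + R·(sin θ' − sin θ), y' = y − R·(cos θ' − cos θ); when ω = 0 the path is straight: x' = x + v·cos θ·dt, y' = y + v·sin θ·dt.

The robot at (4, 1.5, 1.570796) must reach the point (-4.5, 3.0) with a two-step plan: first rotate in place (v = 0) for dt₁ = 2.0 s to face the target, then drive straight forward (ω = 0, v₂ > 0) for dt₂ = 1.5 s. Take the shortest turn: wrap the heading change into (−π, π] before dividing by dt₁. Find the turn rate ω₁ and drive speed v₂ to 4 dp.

ω₁ = 0.6981, v₂ = 5.7542

heading to target = atan2(3−1.5, -4.5−4) = 2.9669
Δθ = wrap(2.9669 − 1.5708) = 1.3961; ω₁ = Δθ/dt₁ = 0.6981
distance = √((-4.5−4)² + (3−1.5)²) = 8.6313; v₂ = distance/dt₂ = 5.7542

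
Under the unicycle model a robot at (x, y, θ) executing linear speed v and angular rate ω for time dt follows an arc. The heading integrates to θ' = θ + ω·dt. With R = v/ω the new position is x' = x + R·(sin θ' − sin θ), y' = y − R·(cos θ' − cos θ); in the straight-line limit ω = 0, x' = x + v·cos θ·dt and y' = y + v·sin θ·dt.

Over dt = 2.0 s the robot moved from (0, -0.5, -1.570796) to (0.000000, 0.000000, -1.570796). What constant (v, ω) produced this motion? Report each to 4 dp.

v = -0.2500, ω = 0.0000

Δθ = -1.570796 − -1.570796 = 0.000000
ω = Δθ/dt = 0.000000/2.0 = 0.0000
ω = 0 → v = (Δx·cos θ + Δy·sin θ)/dt = -0.2500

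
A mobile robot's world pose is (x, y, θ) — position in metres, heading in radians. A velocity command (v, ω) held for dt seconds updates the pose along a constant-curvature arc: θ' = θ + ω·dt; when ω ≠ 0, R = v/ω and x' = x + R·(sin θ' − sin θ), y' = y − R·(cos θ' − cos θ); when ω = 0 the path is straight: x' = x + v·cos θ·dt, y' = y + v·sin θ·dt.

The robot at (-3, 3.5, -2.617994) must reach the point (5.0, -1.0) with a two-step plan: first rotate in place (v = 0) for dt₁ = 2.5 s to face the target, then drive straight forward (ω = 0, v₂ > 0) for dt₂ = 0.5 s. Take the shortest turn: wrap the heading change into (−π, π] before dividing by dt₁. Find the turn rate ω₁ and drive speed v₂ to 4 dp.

ω₁ = 0.8422, v₂ = 18.3576

heading to target = atan2(-1−3.5, 5−-3) = -0.5124
Δθ = wrap(-0.5124 − -2.6180) = 2.1056; ω₁ = Δθ/dt₁ = 0.8422
distance = √((5−-3)² + (-1−3.5)²) = 9.1788; v₂ = distance/dt₂ = 18.3576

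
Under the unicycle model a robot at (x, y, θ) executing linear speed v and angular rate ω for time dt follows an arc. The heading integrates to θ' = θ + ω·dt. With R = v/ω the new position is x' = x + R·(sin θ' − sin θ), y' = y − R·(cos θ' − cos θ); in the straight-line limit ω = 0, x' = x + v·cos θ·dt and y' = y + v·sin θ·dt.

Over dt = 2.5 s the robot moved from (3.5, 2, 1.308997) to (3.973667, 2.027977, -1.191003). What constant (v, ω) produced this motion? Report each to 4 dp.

Δθ = -1.191003 − 1.308997 = -2.500000
ω = Δθ/dt = -2.500000/2.5 = -1.0000
R = Δx/(sin θ' − sin θ) = -0.2500
v = R·ω = -0.2500·-1.0000 = 0.2500

v = 0.2500, ω = -1.0000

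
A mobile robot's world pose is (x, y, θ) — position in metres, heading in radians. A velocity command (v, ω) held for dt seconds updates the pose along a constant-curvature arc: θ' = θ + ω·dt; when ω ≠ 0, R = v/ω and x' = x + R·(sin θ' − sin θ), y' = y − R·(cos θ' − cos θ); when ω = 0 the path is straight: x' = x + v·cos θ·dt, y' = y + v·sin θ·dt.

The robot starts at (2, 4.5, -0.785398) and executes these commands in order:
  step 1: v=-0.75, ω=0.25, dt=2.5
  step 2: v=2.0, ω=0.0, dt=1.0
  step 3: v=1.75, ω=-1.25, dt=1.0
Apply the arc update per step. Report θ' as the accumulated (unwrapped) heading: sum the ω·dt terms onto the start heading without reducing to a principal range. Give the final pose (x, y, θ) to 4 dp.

(3.4906, 3.8623, -1.4104)

step 1: θ'=-0.1604 (R=-3.0000) → pose (0.3578, 5.3402, -0.1604)
step 2: θ'=-0.1604 (straight) → pose (2.3321, 5.0207, -0.1604)
step 3: θ'=-1.4104 (R=-1.4000) → pose (3.4906, 3.8623, -1.4104)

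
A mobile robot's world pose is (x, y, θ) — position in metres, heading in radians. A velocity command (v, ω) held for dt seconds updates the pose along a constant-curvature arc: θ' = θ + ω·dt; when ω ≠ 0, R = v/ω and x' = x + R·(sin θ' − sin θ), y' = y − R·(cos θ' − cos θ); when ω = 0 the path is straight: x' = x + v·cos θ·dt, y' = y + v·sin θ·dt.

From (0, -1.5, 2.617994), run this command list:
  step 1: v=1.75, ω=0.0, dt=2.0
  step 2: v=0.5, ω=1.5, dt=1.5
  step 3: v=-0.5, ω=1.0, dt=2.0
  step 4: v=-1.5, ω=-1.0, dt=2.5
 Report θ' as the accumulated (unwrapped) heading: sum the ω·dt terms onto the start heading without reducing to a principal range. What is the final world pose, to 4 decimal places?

(-6.5370, 2.0063, 4.3680)

step 1: θ'=2.6180 (straight) → pose (-3.0311, 0.2500, 2.6180)
step 2: θ'=4.8680 (R=0.3333) → pose (-3.5271, -0.0903, 4.8680)
step 3: θ'=6.8680 (R=-0.5000) → pose (-4.2970, 0.2491, 6.8680)
step 4: θ'=4.3680 (R=1.5000) → pose (-6.5370, 2.0063, 4.3680)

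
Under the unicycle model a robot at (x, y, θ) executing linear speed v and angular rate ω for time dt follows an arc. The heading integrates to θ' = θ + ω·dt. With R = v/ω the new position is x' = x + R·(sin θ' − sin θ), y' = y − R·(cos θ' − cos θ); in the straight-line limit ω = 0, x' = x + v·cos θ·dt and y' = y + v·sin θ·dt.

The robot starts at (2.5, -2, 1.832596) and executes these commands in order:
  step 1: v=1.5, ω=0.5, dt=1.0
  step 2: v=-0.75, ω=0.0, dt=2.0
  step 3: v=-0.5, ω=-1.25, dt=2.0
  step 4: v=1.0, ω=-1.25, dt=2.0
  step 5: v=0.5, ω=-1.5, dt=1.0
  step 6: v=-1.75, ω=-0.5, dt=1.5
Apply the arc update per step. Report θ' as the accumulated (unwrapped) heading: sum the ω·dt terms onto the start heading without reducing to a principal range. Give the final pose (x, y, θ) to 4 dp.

(2.6807, -6.3654, -4.9174)

step 1: θ'=2.3326 (R=3.0000) → pose (1.7730, -0.7058, 2.3326)
step 2: θ'=2.3326 (straight) → pose (2.8083, -1.7912, 2.3326)
step 3: θ'=-0.1674 (R=0.4000) → pose (2.4523, -2.4617, -0.1674)
step 4: θ'=-2.6674 (R=-0.8000) → pose (2.6843, -3.9622, -2.6674)
step 5: θ'=-4.1674 (R=-0.3333) → pose (2.2470, -3.8385, -4.1674)
step 6: θ'=-4.9174 (R=3.5000) → pose (2.6807, -6.3654, -4.9174)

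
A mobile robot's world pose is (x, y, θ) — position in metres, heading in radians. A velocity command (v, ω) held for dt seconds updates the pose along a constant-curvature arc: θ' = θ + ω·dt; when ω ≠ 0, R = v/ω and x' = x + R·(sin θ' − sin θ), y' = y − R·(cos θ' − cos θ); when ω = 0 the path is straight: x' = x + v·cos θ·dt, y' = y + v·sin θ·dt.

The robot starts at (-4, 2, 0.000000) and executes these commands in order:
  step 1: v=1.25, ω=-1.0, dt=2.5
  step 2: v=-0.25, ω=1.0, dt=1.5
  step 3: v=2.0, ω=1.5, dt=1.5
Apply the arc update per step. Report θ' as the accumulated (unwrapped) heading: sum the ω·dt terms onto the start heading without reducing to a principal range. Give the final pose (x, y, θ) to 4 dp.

step 1: θ'=-2.5000 (R=-1.2500) → pose (-3.2519, -0.2514, -2.5000)
step 2: θ'=-1.0000 (R=-0.2500) → pose (-3.1912, 0.0839, -1.0000)
step 3: θ'=1.2500 (R=1.3333) → pose (-0.8039, 0.3839, 1.2500)

(-0.8039, 0.3839, 1.2500)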